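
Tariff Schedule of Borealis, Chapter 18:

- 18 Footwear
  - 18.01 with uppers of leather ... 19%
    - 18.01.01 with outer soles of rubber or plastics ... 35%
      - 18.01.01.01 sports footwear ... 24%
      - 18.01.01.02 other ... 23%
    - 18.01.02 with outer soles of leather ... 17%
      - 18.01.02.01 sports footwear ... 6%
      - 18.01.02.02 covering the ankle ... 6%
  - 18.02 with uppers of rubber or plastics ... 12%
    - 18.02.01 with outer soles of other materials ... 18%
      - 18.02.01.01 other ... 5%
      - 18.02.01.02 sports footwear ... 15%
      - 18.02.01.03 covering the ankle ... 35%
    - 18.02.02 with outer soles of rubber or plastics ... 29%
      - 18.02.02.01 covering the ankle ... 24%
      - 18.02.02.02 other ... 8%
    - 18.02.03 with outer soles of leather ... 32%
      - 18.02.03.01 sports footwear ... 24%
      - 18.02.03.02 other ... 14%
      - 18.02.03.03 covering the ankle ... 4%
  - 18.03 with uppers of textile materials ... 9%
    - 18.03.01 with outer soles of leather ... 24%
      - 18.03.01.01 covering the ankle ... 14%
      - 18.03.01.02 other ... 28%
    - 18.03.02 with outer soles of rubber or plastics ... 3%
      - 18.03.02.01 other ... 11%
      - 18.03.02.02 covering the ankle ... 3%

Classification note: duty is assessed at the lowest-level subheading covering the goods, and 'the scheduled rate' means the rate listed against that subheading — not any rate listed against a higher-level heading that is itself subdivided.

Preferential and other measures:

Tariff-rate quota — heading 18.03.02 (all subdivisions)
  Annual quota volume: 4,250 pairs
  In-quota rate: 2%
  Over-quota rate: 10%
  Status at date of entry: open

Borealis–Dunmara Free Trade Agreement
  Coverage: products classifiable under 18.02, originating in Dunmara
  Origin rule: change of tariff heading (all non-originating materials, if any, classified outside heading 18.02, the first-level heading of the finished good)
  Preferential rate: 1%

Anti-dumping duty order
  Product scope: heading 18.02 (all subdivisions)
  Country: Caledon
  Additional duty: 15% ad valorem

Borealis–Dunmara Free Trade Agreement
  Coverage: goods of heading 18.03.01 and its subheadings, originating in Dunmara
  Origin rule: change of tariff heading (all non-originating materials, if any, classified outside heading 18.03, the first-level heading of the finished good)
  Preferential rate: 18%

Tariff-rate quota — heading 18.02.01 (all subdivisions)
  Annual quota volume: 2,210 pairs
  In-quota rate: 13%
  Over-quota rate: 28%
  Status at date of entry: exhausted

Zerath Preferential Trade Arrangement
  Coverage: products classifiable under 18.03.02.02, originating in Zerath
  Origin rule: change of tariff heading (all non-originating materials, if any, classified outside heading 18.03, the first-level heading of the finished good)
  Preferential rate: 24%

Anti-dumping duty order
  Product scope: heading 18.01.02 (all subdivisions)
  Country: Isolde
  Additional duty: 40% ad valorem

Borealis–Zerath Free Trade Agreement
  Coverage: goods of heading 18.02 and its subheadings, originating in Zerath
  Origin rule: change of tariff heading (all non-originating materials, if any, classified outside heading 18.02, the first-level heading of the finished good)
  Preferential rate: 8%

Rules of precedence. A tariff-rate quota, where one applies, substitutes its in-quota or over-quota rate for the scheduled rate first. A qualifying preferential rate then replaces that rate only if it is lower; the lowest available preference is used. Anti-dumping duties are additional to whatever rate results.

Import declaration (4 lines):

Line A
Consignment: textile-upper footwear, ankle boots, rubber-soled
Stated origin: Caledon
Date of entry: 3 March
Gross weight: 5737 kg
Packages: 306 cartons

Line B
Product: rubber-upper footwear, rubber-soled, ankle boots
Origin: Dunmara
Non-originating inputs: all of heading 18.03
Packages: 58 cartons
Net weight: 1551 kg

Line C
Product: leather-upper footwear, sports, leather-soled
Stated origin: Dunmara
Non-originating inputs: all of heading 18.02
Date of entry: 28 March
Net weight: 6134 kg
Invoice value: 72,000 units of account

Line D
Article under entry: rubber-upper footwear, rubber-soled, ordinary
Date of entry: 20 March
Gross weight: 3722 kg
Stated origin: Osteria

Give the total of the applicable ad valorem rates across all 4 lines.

Line A: textile-upper → 18.03; rubber-soled → 18.03.02; ankle boots → 18.03.02.02. Scheduled 3%. quota on 18.03.02 open → in-quota 2%. → 2%.
Line B: rubber-upper → 18.02; rubber-soled → 18.02.02; ankle boots → 18.02.02.01. Scheduled 24%. Dunmara agreement on 18.02: CTH met → 1% available; Dunmara agreement on 18.03.01: 18.02.02.01 not covered; preferential 1%. → 1%.
Line C: leather-upper → 18.01; leather-soled → 18.01.02; sports → 18.01.02.01. Scheduled 6%. Dunmara agreement on 18.02: 18.01.02.01 not covered; Dunmara agreement on 18.03.01: 18.01.02.01 not covered. → 6%.
Line D: rubber-upper → 18.02; rubber-soled → 18.02.02; ordinary → 18.02.02.02. Scheduled 8%. No special measure applies. → 8%.
Sum: 2% + 1% + 6% + 8% = 17%.

17%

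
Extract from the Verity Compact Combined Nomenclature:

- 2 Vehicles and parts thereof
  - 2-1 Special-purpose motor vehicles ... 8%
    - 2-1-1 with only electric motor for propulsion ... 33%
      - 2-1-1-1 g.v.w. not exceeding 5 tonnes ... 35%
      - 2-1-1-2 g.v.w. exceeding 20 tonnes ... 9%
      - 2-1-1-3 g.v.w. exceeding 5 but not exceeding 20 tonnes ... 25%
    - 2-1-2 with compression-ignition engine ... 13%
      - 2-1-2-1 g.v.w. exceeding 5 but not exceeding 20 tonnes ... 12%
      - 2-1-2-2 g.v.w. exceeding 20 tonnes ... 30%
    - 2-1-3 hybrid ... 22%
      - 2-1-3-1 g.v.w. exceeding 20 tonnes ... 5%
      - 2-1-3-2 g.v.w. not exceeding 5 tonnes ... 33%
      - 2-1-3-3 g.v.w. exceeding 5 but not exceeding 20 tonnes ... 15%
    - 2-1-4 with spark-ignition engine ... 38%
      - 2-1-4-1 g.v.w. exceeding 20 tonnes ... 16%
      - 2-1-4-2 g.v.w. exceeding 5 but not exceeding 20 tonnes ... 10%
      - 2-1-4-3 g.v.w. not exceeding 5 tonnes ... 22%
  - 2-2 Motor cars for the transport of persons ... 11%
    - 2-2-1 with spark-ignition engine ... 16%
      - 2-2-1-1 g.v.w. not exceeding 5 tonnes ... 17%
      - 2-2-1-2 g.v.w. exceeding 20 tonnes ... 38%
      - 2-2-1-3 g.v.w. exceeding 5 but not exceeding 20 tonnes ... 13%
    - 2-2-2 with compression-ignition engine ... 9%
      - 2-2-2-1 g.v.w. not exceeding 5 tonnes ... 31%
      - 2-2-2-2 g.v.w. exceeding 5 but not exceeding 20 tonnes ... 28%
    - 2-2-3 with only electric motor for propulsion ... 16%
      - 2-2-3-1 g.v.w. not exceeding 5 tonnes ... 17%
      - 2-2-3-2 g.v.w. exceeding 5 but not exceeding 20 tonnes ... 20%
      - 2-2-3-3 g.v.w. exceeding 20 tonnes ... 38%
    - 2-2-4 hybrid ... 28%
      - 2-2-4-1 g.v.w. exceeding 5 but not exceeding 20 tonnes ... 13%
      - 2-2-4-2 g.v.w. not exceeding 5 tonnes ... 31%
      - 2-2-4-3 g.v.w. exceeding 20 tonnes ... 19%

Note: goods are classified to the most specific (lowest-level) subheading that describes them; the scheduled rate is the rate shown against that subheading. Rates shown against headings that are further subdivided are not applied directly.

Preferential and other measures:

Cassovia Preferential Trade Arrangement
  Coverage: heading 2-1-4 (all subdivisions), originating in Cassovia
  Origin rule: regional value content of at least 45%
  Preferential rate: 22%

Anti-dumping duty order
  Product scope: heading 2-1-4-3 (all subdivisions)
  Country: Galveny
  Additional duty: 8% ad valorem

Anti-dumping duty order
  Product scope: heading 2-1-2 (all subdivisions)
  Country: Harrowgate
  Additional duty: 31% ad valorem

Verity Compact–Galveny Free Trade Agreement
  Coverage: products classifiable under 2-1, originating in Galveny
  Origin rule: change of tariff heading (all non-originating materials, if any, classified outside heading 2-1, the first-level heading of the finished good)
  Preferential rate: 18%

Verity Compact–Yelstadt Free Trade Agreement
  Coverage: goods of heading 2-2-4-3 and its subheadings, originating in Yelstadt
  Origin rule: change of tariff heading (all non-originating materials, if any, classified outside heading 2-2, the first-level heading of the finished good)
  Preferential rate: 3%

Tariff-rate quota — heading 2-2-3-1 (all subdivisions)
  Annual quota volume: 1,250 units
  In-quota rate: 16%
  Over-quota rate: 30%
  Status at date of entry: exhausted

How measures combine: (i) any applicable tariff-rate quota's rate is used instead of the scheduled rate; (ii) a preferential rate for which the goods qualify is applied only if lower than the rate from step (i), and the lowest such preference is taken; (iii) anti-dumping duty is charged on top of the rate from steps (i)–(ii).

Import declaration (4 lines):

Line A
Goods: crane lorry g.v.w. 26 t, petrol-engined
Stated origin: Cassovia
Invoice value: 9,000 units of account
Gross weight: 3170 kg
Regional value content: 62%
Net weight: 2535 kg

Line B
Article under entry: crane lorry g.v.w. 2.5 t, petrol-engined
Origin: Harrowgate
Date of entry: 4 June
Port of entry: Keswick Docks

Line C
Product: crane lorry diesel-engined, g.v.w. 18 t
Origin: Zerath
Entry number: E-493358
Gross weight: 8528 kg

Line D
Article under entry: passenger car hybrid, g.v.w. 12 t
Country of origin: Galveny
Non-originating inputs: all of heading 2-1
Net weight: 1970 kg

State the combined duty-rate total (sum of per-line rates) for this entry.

Line A: crane lorry → 2-1; petrol-engined → 2-1-4; g.v.w. 26 t → 2-1-4-1. Scheduled 16%. Cassovia agreement on 2-1-4: RVC ≥ 45% → 22% available; preference 22% not lower than 16% → no reduction. → 16%.
Line B: crane lorry → 2-1; petrol-engined → 2-1-4; g.v.w. 2.5 t → 2-1-4-3. Scheduled 22%. No special measure applies. → 22%.
Line C: crane lorry → 2-1; diesel-engined → 2-1-2; g.v.w. 18 t → 2-1-2-1. Scheduled 12%. No special measure applies. → 12%.
Line D: passenger car → 2-2; hybrid → 2-2-4; g.v.w. 12 t → 2-2-4-1. Scheduled 13%. Galveny agreement on 2-1: 2-2-4-1 not covered. → 13%.
Sum: 16% + 22% + 12% + 13% = 63%.

63%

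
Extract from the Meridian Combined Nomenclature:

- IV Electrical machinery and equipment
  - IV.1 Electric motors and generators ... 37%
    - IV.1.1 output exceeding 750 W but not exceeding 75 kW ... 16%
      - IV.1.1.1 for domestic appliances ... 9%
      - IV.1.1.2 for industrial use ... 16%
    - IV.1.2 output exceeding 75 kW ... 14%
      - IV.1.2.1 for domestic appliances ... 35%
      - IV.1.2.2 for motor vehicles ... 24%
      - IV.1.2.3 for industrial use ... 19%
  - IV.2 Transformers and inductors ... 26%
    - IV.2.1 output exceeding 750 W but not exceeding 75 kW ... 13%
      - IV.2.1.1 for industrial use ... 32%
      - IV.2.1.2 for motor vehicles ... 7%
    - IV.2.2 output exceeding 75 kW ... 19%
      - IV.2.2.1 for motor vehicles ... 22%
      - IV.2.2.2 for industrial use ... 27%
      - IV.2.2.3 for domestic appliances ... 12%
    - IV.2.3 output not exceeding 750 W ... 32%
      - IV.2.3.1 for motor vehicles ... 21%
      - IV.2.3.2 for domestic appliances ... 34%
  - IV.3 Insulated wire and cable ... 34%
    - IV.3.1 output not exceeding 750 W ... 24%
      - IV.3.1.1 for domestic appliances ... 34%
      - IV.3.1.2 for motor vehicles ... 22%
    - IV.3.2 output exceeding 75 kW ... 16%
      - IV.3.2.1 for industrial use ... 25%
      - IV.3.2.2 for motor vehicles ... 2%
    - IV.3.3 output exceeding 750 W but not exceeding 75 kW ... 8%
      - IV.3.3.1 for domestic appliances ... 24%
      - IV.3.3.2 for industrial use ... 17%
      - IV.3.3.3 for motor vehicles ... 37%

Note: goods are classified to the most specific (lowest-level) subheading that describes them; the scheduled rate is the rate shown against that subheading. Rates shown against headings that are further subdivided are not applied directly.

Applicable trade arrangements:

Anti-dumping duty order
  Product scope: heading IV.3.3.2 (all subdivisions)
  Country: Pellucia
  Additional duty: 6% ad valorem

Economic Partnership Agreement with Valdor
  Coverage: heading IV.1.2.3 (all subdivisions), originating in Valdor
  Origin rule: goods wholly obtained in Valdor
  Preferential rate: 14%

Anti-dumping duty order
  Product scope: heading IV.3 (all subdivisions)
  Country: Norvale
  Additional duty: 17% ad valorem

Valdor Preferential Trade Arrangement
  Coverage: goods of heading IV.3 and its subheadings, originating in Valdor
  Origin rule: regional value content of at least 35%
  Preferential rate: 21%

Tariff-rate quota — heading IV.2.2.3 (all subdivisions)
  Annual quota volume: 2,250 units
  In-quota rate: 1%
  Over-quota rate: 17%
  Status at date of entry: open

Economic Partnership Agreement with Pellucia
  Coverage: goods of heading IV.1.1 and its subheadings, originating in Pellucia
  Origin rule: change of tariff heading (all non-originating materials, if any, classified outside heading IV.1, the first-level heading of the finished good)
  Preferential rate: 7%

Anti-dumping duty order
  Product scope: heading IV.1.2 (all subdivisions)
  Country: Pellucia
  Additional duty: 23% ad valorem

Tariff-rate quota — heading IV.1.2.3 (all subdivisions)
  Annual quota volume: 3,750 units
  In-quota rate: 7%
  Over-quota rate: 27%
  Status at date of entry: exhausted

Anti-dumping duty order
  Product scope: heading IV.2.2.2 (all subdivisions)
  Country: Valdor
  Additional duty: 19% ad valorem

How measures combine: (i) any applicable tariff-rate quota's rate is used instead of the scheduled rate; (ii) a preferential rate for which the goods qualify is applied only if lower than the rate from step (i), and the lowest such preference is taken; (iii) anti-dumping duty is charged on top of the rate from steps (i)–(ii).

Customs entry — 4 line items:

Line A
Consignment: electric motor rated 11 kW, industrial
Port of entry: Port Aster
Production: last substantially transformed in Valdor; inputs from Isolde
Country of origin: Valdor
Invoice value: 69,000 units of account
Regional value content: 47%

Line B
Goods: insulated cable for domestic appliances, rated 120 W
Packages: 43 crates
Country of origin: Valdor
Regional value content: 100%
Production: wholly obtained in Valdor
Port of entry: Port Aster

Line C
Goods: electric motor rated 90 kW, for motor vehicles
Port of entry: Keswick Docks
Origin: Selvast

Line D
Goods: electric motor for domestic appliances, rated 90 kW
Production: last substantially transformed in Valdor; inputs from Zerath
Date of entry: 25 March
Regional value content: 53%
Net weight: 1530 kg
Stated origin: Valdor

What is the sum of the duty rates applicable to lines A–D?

Line A: electric motor → IV.1; rated 11 kW → IV.1.1; industrial → IV.1.1.2. Scheduled 16%. Valdor agreement on IV.1.2.3: IV.1.1.2 not covered; Valdor agreement on IV.3: IV.1.1.2 not covered. → 16%.
Line B: insulated cable → IV.3; rated 120 W → IV.3.1; for domestic appliances → IV.3.1.1. Scheduled 34%. Valdor agreement on IV.1.2.3: IV.3.1.1 not covered; Valdor agreement on IV.3: RVC ≥ 35% → 21% available; preferential 21%. → 21%.
Line C: electric motor → IV.1; rated 90 kW → IV.1.2; for motor vehicles → IV.1.2.2. Scheduled 24%. No special measure applies. → 24%.
Line D: electric motor → IV.1; rated 90 kW → IV.1.2; for domestic appliances → IV.1.2.1. Scheduled 35%. Valdor agreement on IV.1.2.3: IV.1.2.1 not covered; Valdor agreement on IV.3: IV.1.2.1 not covered. → 35%.
Sum: 16% + 21% + 24% + 35% = 96%.

96%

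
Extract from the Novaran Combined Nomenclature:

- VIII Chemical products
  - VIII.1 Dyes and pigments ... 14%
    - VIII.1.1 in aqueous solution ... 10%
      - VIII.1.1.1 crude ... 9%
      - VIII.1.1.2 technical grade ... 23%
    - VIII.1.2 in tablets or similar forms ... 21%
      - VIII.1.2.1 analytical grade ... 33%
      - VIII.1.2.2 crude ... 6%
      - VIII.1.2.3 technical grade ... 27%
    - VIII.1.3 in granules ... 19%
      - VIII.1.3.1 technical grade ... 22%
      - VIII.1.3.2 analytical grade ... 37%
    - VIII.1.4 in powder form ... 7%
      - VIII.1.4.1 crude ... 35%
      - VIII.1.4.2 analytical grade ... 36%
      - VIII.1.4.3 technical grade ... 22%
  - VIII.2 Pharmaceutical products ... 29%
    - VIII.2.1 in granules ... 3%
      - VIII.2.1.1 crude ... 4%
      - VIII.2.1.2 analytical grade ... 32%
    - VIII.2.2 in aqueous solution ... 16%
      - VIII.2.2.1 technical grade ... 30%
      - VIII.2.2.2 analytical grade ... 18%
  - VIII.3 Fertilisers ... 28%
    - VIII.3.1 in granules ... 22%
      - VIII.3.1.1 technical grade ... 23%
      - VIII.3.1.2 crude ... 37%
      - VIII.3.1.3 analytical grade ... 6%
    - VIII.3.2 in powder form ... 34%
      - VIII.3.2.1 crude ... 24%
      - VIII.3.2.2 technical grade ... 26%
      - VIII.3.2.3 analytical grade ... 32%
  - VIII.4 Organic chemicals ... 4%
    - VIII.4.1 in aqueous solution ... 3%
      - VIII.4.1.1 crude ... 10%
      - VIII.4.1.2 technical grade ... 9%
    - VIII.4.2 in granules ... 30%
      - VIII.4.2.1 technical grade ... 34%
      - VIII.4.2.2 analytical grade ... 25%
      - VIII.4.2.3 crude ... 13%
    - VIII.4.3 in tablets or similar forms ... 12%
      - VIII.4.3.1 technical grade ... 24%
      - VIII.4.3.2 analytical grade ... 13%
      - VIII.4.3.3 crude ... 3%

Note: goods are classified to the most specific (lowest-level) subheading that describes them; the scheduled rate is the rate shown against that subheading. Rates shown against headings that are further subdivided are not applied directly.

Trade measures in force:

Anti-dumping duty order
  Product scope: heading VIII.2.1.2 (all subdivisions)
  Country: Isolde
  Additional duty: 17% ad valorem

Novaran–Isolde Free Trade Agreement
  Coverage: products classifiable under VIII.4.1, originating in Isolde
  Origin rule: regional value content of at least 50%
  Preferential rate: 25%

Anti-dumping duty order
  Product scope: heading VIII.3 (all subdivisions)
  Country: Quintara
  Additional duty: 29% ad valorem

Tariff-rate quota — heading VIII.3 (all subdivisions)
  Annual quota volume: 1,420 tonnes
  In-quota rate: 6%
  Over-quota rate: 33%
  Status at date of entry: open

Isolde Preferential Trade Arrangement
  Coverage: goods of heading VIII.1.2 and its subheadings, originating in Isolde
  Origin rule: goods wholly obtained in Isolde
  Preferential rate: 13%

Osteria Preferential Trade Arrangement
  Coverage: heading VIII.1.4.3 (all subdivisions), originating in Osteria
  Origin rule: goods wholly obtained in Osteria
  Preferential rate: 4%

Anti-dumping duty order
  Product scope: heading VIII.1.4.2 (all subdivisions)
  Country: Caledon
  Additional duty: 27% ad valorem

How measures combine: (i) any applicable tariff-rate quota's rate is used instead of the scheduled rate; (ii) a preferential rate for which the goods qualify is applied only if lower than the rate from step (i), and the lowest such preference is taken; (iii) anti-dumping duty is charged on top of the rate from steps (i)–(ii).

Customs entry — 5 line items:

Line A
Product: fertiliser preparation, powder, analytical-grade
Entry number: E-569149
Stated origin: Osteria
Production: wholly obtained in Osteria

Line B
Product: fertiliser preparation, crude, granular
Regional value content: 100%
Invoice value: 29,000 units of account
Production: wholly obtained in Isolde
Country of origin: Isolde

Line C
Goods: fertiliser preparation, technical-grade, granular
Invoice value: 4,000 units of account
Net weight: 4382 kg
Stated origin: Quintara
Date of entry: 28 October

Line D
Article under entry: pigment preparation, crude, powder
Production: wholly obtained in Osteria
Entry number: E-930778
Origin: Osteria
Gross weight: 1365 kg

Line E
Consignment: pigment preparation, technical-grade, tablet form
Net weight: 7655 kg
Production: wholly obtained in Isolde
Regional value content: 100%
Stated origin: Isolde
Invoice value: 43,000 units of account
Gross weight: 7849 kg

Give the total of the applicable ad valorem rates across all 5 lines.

Line A: fertiliser → VIII.3; powder → VIII.3.2; analytical-grade → VIII.3.2.3. Scheduled 32%. quota on VIII.3 open → in-quota 6%; Osteria agreement on VIII.1.4.3: VIII.3.2.3 not covered. → 6%.
Line B: fertiliser → VIII.3; granular → VIII.3.1; crude → VIII.3.1.2. Scheduled 37%. quota on VIII.3 open → in-quota 6%; Isolde agreement on VIII.4.1: VIII.3.1.2 not covered; Isolde agreement on VIII.1.2: VIII.3.1.2 not covered. → 6%.
Line C: fertiliser → VIII.3; granular → VIII.3.1; technical-grade → VIII.3.1.1. Scheduled 23%. quota on VIII.3 open → in-quota 6%; anti-dumping (Quintara, VIII.3): +29%; total 6% + 29% = 35%. → 35%.
Line D: pigment → VIII.1; powder → VIII.1.4; crude → VIII.1.4.1. Scheduled 35%. Osteria agreement on VIII.1.4.3: VIII.1.4.1 not covered. → 35%.
Line E: pigment → VIII.1; tablet form → VIII.1.2; technical-grade → VIII.1.2.3. Scheduled 27%. Isolde agreement on VIII.4.1: VIII.1.2.3 not covered; Isolde agreement on VIII.1.2: wholly obtained → 13% available; preferential 13%. → 13%.
Sum: 6% + 6% + 35% + 35% + 13% = 95%.

95%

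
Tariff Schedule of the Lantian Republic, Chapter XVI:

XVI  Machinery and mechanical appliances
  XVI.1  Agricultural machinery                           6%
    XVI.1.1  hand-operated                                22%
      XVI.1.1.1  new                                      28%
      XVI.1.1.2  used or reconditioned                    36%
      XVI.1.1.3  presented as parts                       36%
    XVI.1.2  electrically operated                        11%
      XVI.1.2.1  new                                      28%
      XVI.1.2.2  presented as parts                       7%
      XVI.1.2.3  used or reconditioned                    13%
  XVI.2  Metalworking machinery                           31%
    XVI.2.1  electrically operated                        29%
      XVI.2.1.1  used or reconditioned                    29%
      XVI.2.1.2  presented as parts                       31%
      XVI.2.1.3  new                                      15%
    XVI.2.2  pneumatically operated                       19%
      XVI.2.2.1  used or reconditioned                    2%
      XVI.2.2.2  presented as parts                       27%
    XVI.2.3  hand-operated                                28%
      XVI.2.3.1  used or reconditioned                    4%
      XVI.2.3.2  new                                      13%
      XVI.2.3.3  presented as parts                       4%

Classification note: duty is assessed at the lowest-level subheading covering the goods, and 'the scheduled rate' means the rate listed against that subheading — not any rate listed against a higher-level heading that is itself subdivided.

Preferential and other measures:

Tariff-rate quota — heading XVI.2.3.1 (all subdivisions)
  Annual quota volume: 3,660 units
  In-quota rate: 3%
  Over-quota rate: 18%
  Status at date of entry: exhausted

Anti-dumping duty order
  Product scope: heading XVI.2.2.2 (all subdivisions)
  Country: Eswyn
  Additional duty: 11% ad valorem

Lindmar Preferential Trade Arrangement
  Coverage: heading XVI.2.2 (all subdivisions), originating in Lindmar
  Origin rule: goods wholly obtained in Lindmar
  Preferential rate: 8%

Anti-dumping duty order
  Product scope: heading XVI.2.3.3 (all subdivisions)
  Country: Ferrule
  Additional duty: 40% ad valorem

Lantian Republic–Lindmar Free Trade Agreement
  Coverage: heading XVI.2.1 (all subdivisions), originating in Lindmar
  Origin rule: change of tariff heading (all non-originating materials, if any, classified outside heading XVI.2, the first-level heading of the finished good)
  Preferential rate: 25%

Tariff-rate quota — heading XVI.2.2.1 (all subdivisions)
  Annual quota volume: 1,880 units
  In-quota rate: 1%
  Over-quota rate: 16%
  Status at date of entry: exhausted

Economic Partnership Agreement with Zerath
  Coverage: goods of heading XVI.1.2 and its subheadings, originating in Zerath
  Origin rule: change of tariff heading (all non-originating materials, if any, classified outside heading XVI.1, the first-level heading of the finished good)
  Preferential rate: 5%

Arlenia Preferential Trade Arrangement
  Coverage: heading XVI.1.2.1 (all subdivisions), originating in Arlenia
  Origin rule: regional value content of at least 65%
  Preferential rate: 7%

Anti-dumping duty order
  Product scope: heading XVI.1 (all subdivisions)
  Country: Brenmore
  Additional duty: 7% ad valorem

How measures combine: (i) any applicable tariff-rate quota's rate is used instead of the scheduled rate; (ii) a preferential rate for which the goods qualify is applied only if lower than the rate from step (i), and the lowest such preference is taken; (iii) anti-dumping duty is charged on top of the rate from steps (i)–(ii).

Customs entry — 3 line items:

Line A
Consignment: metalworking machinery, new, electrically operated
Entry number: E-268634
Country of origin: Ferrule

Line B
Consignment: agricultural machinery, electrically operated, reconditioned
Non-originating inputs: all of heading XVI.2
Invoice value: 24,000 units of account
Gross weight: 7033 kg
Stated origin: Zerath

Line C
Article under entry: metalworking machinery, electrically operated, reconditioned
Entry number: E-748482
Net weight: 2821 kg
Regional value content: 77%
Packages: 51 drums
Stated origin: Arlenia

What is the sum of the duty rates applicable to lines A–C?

49%

Line A: metalworking → XVI.2; electrically operated → XVI.2.1; new → XVI.2.1.3. Scheduled 15%. No special measure applies. → 15%.
Line B: agricultural → XVI.1; electrically operated → XVI.1.2; reconditioned → XVI.1.2.3. Scheduled 13%. Zerath agreement on XVI.1.2: CTH met → 5% available; preferential 5%. → 5%.
Line C: metalworking → XVI.2; electrically operated → XVI.2.1; reconditioned → XVI.2.1.1. Scheduled 29%. Arlenia agreement on XVI.1.2.1: XVI.2.1.1 not covered. → 29%.
Sum: 15% + 5% + 29% = 49%.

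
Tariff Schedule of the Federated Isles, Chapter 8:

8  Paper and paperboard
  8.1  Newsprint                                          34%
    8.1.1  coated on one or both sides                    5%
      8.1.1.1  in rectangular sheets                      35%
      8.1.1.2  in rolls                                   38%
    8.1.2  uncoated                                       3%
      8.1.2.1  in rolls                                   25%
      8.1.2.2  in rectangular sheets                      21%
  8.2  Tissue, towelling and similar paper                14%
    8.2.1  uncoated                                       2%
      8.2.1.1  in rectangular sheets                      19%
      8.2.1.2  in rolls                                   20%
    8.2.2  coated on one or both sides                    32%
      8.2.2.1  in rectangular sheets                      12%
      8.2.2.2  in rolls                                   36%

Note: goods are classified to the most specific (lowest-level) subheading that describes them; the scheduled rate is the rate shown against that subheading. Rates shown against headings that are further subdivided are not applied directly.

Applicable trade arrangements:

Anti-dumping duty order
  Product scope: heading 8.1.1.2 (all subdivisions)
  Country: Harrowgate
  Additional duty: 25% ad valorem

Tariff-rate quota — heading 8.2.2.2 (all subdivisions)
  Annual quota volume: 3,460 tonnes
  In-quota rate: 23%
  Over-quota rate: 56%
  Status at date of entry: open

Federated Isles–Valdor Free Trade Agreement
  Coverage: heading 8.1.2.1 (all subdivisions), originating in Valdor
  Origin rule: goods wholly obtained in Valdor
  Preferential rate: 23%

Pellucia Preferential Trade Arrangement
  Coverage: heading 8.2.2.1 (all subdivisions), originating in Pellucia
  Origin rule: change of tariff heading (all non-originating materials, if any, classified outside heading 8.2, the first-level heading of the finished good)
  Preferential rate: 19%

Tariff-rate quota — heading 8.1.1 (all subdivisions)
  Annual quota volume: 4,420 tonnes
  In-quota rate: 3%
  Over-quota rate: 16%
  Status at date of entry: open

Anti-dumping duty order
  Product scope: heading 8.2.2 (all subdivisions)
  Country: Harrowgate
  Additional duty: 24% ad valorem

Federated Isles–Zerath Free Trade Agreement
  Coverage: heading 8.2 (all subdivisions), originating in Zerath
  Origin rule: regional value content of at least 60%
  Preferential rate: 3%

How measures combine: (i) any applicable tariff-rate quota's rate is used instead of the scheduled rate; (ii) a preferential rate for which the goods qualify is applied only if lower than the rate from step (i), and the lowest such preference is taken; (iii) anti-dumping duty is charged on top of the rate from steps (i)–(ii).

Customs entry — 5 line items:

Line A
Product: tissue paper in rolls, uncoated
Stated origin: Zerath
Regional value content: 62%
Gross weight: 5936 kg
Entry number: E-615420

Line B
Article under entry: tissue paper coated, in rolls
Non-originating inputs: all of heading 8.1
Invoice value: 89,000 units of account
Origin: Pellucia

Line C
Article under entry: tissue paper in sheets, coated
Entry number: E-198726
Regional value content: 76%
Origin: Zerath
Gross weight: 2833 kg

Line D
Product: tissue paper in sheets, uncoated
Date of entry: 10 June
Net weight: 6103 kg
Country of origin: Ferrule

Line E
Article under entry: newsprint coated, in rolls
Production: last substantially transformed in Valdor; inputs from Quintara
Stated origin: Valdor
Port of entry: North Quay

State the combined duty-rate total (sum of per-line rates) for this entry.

Line A: tissue paper → 8.2; uncoated → 8.2.1; in rolls → 8.2.1.2. Scheduled 20%. Zerath agreement on 8.2: RVC ≥ 60% → 3% available; preferential 3%. → 3%.
Line B: tissue paper → 8.2; coated → 8.2.2; in rolls → 8.2.2.2. Scheduled 36%. quota on 8.2.2.2 open → in-quota 23%; Pellucia agreement on 8.2.2.1: 8.2.2.2 not covered. → 23%.
Line C: tissue paper → 8.2; coated → 8.2.2; in sheets → 8.2.2.1. Scheduled 12%. Zerath agreement on 8.2: RVC ≥ 60% → 3% available; preferential 3%. → 3%.
Line D: tissue paper → 8.2; uncoated → 8.2.1; in sheets → 8.2.1.1. Scheduled 19%. No special measure applies. → 19%.
Line E: newsprint → 8.1; coated → 8.1.1; in rolls → 8.1.1.2. Scheduled 38%. quota on 8.1.1 open → in-quota 3%; Valdor agreement on 8.1.2.1: 8.1.1.2 not covered. → 3%.
Sum: 3% + 23% + 3% + 19% + 3% = 51%.

51%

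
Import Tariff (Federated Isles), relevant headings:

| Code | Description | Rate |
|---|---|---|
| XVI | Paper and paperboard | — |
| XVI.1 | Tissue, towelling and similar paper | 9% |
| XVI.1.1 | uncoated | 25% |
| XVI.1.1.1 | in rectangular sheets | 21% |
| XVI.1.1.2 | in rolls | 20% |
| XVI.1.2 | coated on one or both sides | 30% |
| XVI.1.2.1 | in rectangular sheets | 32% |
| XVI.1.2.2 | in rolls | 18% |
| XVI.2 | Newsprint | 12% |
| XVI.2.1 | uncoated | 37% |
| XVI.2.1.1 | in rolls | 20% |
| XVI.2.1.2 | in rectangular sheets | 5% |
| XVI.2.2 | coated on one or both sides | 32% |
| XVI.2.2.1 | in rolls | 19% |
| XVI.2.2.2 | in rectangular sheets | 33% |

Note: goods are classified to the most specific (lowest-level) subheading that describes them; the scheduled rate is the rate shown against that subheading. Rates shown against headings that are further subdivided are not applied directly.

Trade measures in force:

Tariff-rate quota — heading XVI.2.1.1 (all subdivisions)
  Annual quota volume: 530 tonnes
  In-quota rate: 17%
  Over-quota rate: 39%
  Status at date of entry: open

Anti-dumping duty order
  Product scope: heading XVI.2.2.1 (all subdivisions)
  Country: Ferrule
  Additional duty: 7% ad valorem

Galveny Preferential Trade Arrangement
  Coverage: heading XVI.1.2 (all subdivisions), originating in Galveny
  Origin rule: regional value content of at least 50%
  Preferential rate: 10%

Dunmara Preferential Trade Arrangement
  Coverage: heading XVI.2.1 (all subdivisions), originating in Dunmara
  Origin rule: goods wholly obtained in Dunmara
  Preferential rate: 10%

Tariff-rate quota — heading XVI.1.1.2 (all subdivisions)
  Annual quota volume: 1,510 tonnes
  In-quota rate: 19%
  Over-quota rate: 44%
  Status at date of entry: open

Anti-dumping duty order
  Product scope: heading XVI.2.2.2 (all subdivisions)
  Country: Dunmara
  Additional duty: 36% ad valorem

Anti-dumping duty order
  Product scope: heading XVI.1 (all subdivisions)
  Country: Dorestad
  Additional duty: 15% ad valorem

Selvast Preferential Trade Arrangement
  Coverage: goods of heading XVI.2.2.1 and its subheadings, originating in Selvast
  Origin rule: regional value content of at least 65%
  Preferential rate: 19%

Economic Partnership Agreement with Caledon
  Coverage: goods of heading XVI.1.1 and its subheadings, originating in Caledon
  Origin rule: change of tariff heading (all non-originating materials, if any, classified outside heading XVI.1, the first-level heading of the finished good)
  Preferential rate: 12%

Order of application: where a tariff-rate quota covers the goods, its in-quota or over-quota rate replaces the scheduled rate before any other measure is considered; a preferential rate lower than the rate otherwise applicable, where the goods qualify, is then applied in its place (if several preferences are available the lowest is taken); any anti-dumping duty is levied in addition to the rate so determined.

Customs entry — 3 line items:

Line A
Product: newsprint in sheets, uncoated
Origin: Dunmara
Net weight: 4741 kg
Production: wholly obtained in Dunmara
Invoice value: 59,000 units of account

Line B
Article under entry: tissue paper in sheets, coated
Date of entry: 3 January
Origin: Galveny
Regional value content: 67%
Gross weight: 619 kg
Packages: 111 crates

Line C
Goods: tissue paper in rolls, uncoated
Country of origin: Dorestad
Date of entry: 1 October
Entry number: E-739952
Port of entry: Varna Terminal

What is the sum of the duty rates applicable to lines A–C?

49%

Line A: newsprint → XVI.2; uncoated → XVI.2.1; in sheets → XVI.2.1.2. Scheduled 5%. Dunmara agreement on XVI.2.1: wholly obtained → 10% available; preference 10% not lower than 5% → no reduction. → 5%.
Line B: tissue paper → XVI.1; coated → XVI.1.2; in sheets → XVI.1.2.1. Scheduled 32%. Galveny agreement on XVI.1.2: RVC ≥ 50% → 10% available; preferential 10%. → 10%.
Line C: tissue paper → XVI.1; uncoated → XVI.1.1; in rolls → XVI.1.1.2. Scheduled 20%. quota on XVI.1.1.2 open → in-quota 19%; anti-dumping (Dorestad, XVI.1): +15%; total 19% + 15% = 34%. → 34%.
Sum: 5% + 10% + 34% = 49%.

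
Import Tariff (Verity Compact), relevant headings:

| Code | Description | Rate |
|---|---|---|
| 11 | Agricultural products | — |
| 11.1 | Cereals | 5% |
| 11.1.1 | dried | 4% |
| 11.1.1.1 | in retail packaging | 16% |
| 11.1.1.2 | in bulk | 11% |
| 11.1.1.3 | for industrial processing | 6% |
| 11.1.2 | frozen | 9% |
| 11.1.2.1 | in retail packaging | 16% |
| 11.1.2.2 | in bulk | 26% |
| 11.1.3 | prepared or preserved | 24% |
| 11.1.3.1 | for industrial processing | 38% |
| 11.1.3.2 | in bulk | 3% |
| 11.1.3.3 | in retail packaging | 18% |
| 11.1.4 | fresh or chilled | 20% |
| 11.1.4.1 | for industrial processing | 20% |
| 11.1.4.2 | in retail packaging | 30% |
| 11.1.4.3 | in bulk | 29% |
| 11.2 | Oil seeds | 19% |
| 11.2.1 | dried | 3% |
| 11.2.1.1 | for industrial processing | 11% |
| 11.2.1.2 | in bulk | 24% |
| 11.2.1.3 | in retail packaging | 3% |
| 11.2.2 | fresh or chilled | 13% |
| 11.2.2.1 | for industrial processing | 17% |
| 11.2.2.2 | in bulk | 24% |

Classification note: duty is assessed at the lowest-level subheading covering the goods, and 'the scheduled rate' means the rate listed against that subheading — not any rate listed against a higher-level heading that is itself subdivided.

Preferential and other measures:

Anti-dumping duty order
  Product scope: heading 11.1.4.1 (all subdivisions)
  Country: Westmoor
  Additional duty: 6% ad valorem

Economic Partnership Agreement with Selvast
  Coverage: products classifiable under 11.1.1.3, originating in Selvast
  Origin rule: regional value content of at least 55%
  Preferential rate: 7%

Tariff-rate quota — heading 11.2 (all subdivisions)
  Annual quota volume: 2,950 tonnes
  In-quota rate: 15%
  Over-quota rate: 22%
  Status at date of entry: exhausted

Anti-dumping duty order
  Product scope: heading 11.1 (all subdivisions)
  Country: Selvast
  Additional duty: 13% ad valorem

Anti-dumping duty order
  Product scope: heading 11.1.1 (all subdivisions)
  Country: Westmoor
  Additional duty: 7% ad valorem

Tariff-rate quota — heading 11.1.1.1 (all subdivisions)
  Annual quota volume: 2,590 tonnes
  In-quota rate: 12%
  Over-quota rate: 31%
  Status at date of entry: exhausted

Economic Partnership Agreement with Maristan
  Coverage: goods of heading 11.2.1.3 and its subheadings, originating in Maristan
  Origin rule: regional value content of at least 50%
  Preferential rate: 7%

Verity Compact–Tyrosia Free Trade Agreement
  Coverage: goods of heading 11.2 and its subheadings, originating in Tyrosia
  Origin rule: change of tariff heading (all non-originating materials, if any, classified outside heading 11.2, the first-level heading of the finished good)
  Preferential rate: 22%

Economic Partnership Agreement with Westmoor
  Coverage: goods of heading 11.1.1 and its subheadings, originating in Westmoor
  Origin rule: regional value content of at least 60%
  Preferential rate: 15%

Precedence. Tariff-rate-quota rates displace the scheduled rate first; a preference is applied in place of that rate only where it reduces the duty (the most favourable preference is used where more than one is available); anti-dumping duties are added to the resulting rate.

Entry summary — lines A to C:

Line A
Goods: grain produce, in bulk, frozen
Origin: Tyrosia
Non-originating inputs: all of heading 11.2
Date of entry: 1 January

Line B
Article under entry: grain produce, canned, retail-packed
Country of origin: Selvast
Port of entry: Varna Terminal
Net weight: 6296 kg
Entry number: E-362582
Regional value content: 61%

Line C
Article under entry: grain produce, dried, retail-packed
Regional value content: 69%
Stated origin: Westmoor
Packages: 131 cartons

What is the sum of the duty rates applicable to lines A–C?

Line A: grain → 11.1; frozen → 11.1.2; in bulk → 11.1.2.2. Scheduled 26%. Tyrosia agreement on 11.2: 11.1.2.2 not covered. → 26%.
Line B: grain → 11.1; canned → 11.1.3; retail-packed → 11.1.3.3. Scheduled 18%. Selvast agreement on 11.1.1.3: 11.1.3.3 not covered; anti-dumping (Selvast, 11.1): +13%; total 18% + 13% = 31%. → 31%.
Line C: grain → 11.1; dried → 11.1.1; retail-packed → 11.1.1.1. Scheduled 16%. quota on 11.1.1.1 exhausted → over-quota 31%; Westmoor agreement on 11.1.1: RVC ≥ 60% → 15% available; preferential 15%; anti-dumping (Westmoor, 11.1.1): +7%; total 15% + 7% = 22%. → 22%.
Sum: 26% + 31% + 22% = 79%.

79%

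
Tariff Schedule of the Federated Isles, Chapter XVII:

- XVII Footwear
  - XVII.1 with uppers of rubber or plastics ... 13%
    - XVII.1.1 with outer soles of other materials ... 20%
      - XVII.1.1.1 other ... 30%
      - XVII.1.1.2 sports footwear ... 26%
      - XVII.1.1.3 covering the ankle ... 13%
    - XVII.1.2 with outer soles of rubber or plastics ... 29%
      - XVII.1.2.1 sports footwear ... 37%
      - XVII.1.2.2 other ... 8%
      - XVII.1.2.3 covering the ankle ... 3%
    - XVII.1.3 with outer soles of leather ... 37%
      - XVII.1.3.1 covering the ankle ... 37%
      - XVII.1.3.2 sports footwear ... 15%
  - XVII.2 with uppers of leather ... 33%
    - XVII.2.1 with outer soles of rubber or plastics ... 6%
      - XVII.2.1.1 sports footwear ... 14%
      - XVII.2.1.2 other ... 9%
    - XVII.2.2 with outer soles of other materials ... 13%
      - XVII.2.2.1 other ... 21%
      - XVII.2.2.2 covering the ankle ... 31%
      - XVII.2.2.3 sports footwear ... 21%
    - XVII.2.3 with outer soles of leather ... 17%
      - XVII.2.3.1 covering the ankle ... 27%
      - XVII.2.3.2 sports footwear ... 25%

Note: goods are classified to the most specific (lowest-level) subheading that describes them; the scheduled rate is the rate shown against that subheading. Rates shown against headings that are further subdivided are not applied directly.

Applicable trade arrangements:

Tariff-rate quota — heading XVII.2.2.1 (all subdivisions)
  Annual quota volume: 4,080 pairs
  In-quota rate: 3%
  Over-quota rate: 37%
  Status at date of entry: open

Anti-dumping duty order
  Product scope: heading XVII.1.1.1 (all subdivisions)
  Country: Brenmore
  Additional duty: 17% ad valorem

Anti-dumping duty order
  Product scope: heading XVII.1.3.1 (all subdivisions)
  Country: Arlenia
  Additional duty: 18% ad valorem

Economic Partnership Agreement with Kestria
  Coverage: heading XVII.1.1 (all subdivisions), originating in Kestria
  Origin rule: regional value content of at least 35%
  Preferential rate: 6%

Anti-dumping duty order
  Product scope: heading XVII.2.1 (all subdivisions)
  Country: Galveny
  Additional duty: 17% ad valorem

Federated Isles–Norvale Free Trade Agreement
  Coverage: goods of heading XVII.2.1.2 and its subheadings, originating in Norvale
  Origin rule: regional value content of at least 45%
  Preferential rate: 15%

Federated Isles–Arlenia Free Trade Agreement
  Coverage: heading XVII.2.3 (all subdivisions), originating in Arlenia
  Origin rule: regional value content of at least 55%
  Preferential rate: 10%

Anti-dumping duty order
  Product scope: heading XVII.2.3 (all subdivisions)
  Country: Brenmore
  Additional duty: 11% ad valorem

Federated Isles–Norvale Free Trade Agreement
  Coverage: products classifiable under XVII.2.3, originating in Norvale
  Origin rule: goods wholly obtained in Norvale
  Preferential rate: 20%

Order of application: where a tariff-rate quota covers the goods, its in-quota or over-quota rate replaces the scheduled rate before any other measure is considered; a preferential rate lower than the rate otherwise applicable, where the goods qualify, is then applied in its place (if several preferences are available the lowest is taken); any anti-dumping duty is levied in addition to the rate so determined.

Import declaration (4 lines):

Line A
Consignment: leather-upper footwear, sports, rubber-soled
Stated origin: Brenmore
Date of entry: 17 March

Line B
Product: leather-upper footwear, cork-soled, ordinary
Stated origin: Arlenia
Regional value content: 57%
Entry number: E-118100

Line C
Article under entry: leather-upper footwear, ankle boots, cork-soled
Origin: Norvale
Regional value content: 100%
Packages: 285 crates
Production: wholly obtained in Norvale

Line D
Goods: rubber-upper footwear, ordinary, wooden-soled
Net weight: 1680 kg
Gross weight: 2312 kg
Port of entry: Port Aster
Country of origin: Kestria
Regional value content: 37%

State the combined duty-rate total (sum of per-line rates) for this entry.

54%

Line A: leather-upper → XVII.2; rubber-soled → XVII.2.1; sports → XVII.2.1.1. Scheduled 14%. No special measure applies. → 14%.
Line B: leather-upper → XVII.2; cork-soled → XVII.2.2; ordinary → XVII.2.2.1. Scheduled 21%. quota on XVII.2.2.1 open → in-quota 3%; Arlenia agreement on XVII.2.3: XVII.2.2.1 not covered. → 3%.
Line C: leather-upper → XVII.2; cork-soled → XVII.2.2; ankle boots → XVII.2.2.2. Scheduled 31%. Norvale agreement on XVII.2.1.2: XVII.2.2.2 not covered; Norvale agreement on XVII.2.3: XVII.2.2.2 not covered. → 31%.
Line D: rubber-upper → XVII.1; wooden-soled → XVII.1.1; ordinary → XVII.1.1.1. Scheduled 30%. Kestria agreement on XVII.1.1: RVC ≥ 35% → 6% available; preferential 6%. → 6%.
Sum: 14% + 3% + 31% + 6% = 54%.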